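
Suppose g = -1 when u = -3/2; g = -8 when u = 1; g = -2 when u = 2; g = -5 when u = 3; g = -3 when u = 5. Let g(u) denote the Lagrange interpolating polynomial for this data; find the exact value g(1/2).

-19209/1456

L_0(1/2) = (-1/2)·(-3/2)·(-5/2)·(-9/2)/[(-5/2)·(-7/2)·(-9/2)·(-13/2)] = 3/91
L_1(1/2) = (2)·(-3/2)·(-5/2)·(-9/2)/[(5/2)·(-1)·(-2)·(-4)] = 27/16
L_2(1/2) = (2)·(-1/2)·(-5/2)·(-9/2)/[(7/2)·(1)·(-1)·(-3)] = -15/14
L_3(1/2) = (2)·(-1/2)·(-3/2)·(-9/2)/[(9/2)·(2)·(1)·(-2)] = 3/8
L_4(1/2) = (2)·(-1/2)·(-3/2)·(-5/2)/[(13/2)·(4)·(3)·(2)] = -5/208
Sum: (-1)·(3/91) + (-8)·(27/16) + (-2)·(-15/14) + (-5)·(3/8) + (-3)·(-5/208) = -19209/1456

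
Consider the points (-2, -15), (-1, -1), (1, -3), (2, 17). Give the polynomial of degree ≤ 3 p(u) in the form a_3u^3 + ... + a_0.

p(u) = 3u^3 + u^2 - 4u - 3

Build the Lagrange basis polynomials:
L_0(u) = (u + 1)(u - 1)(u - 2) / [-12] = -(1/12)u^3 + (1/6)u^2 + (1/12)u - 1/6
L_1(u) = (u + 2)(u - 1)(u - 2) / [6] = (1/6)u^3 - (1/6)u^2 - (2/3)u + 2/3
L_2(u) = (u + 2)(u + 1)(u - 2) / [-6] = -(1/6)u^3 - (1/6)u^2 + (2/3)u + 2/3
L_3(u) = (u + 2)(u + 1)(u - 1) / [12] = (1/12)u^3 + (1/6)u^2 - (1/12)u - 1/6
p(u) = (-15)·L_0 + (-1)·L_1 + (-3)·L_2 + 17·L_3
  (-15)·L_0(u) = (5/4)u^3 - (5/2)u^2 - (5/4)u + 5/2
  (-1)·L_1(u) = -(1/6)u^3 + (1/6)u^2 + (2/3)u - 2/3
  (-3)·L_2(u) = (1/2)u^3 + (1/2)u^2 - 2u - 2
  17·L_3(u) = (17/12)u^3 + (17/6)u^2 - (17/12)u - 17/6
Adding term by term: 3u^3 + u^2 - 4u - 3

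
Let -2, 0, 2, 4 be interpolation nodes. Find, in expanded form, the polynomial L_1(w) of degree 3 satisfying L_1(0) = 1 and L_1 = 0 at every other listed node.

L_1(w) = (1/16)w^3 - (1/4)w^2 - (1/4)w + 1

L_1(w) = (w + 2)(w - 2)(w - 4) / [(2)·(-2)·(-4)]
       = (w^3 - 4w^2 - 4w + 16) / (16)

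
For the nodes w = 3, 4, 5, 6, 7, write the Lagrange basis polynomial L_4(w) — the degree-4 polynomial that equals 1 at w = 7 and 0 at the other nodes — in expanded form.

L_4(w) = (1/24)w^4 - (3/4)w^3 + (119/24)w^2 - (57/4)w + 15

L_4(w) = (w - 3)(w - 4)(w - 5)(w - 6) / [(4)·(3)·(2)·(1)]
       = (w^4 - 18w^3 + 119w^2 - 342w + 360) / (24)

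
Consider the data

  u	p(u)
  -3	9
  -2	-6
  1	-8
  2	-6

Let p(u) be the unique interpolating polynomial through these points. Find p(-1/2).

Evaluate each Lagrange basis at u = -1/2:
L_0(-1/2) = (3/2)·(-3/2)·(-5/2)/[(-1)·(-4)·(-5)] = -9/32
L_1(-1/2) = (5/2)·(-3/2)·(-5/2)/[(1)·(-3)·(-4)] = 25/32
L_2(-1/2) = (5/2)·(3/2)·(-5/2)/[(4)·(3)·(-1)] = 25/32
L_3(-1/2) = (5/2)·(3/2)·(-3/2)/[(5)·(4)·(1)] = -9/32
Sum: 9·(-9/32) + (-6)·(25/32) + (-8)·(25/32) + (-6)·(-9/32) = -377/32

-377/32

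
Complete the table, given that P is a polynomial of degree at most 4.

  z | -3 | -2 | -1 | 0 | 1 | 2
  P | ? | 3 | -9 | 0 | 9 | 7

The 5 known values determine P uniquely (degree ≤ 4).
Evaluate each Lagrange basis at z = -3:
L_0(-3) = (-2)·(-3)·(-4)·(-5)/[(-1)·(-2)·(-3)·(-4)] = 5
L_1(-3) = (-1)·(-3)·(-4)·(-5)/[(1)·(-1)·(-2)·(-3)] = -10
L_2(-3) = (-1)·(-2)·(-4)·(-5)/[(2)·(1)·(-1)·(-2)] = 10
L_3(-3) = (-1)·(-2)·(-3)·(-5)/[(3)·(2)·(1)·(-1)] = -5
L_4(-3) = (-1)·(-2)·(-3)·(-4)/[(4)·(3)·(2)·(1)] = 1
Sum: 3·(5) + (-9)·(-10) + 0 + 9·(-5) + 7·(1) = 67

67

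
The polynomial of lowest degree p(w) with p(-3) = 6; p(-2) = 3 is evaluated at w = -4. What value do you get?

9

Evaluate each Lagrange basis at w = -4:
L_0(-4) = (-2)/[(-1)] = 2
L_1(-4) = (-1)/[(1)] = -1
Sum: 6·(2) + 3·(-1) = 9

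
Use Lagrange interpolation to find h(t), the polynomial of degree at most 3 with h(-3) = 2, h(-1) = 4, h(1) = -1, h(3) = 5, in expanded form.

h(t) = (3/8)t^3 + (1/4)t^2 - (23/8)t + 5/4

Build the Lagrange basis polynomials:
L_0(t) = (t + 1)(t - 1)(t - 3) / [-48] = -(1/48)t^3 + (1/16)t^2 + (1/48)t - 1/16
L_1(t) = (t + 3)(t - 1)(t - 3) / [16] = (1/16)t^3 - (1/16)t^2 - (9/16)t + 9/16
L_2(t) = (t + 3)(t + 1)(t - 3) / [-16] = -(1/16)t^3 - (1/16)t^2 + (9/16)t + 9/16
L_3(t) = (t + 3)(t + 1)(t - 1) / [48] = (1/48)t^3 + (1/16)t^2 - (1/48)t - 1/16
h(t) = 2·L_0 + 4·L_1 + (-1)·L_2 + 5·L_3
  2·L_0(t) = -(1/24)t^3 + (1/8)t^2 + (1/24)t - 1/8
  4·L_1(t) = (1/4)t^3 - (1/4)t^2 - (9/4)t + 9/4
  (-1)·L_2(t) = (1/16)t^3 + (1/16)t^2 - (9/16)t - 9/16
  5·L_3(t) = (5/48)t^3 + (5/16)t^2 - (5/48)t - 5/16
Adding term by term: (3/8)t^3 + (1/4)t^2 - (23/8)t + 5/4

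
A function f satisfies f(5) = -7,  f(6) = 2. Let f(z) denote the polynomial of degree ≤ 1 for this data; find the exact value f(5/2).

L_0(5/2) = (-7/2)/[(-1)] = 7/2
L_1(5/2) = (-5/2)/[(1)] = -5/2
Sum: (-7)·(7/2) + 2·(-5/2) = -59/2

-59/2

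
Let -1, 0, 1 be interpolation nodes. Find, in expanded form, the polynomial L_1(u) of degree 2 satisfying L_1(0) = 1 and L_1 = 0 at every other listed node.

L_1(u) = -u^2 + 1

L_1(u) = (u + 1)(u - 1) / [(1)·(-1)]
       = (u^2 - 1) / (-1)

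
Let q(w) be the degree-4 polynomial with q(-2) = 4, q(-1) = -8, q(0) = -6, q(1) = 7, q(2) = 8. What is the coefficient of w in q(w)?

29/3

Build the Lagrange basis polynomials:
L_0(w) = (w + 1)w(w - 1)(w - 2) / [24] = (1/24)w^4 - (1/12)w^3 - (1/24)w^2 + (1/12)w
L_1(w) = (w + 2)w(w - 1)(w - 2) / [-6] = -(1/6)w^4 + (1/6)w^3 + (2/3)w^2 - (2/3)w
L_2(w) = (w + 2)(w + 1)(w - 1)(w - 2) / [4] = (1/4)w^4 - (5/4)w^2 + 1
L_3(w) = (w + 2)(w + 1)w(w - 2) / [-6] = -(1/6)w^4 - (1/6)w^3 + (2/3)w^2 + (2/3)w
L_4(w) = (w + 2)(w + 1)w(w - 1) / [24] = (1/24)w^4 + (1/12)w^3 - (1/24)w^2 - (1/12)w
q(w) = 4·L_0 + (-8)·L_1 + (-6)·L_2 + 7·L_3 + 8·L_4
Only the coefficient of w is needed; take it from each L_i and combine:
4·(1/12) + (-8)·(-2/3) + (-6)·(0) + 7·(2/3) + 8·(-1/12) = 29/3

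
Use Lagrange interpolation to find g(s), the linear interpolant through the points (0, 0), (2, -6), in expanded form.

g(s) = -3s

Build the Lagrange basis polynomials:
L_0(s) = (s - 2) / [-2] = -(1/2)s + 1
L_1(s) = s / [2] = (1/2)s
g(s) = 0·L_0 + (-6)·L_1
  0·L_0(s) = 0
  (-6)·L_1(s) = -3s
Adding term by term: -3s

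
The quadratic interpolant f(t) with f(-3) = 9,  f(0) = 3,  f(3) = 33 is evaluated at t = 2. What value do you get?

19

Using Newton's divided-difference form:
f[-3,0] = (3 - 9) / (0 - (-3)) = -2
f[0,3] = (33 - 3) / (3 - 0) = 10
f[-3,0,3] = (10 - (-2)) / (3 - (-3)) = 2
f(2) = 9 + (-2)·(5) + 2·(5)·(2) = 19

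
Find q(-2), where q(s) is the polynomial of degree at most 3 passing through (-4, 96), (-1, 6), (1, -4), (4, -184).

Evaluate each Lagrange basis at s = -2:
L_0(-2) = (-1)·(-3)·(-6)/[(-3)·(-5)·(-8)] = 3/20
L_1(-2) = (2)·(-3)·(-6)/[(3)·(-2)·(-5)] = 6/5
L_2(-2) = (2)·(-1)·(-6)/[(5)·(2)·(-3)] = -2/5
L_3(-2) = (2)·(-1)·(-3)/[(8)·(5)·(3)] = 1/20
Sum: 96·(3/20) + 6·(6/5) + (-4)·(-2/5) + (-184)·(1/20) = 14

14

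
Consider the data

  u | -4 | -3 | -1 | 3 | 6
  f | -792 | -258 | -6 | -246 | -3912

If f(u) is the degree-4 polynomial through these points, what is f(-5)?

Evaluate each Lagrange basis at u = -5:
L_0(-5) = (-2)·(-4)·(-8)·(-11)/[(-1)·(-3)·(-7)·(-10)] = 352/105
L_1(-5) = (-1)·(-4)·(-8)·(-11)/[(1)·(-2)·(-6)·(-9)] = -88/27
L_2(-5) = (-1)·(-2)·(-8)·(-11)/[(3)·(2)·(-4)·(-7)] = 22/21
L_3(-5) = (-1)·(-2)·(-4)·(-11)/[(7)·(6)·(4)·(-3)] = -11/63
L_4(-5) = (-1)·(-2)·(-4)·(-8)/[(10)·(9)·(7)·(3)] = 32/945
Sum: (-792)·(352/105) + (-258)·(-88/27) + (-6)·(22/21) + (-246)·(-11/63) + (-3912)·(32/945) = -1910

-1910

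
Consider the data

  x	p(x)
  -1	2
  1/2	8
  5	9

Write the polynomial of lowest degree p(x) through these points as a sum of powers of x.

p(x) = -(17/27)x^2 + (199/54)x + 341/54

Build the Lagrange basis polynomials:
L_0(x) = (x - 1/2)(x - 5) / [9] = (1/9)x^2 - (11/18)x + 5/18
L_1(x) = (x + 1)(x - 5) / [-27/4] = -(4/27)x^2 + (16/27)x + 20/27
L_2(x) = (x + 1)(x - 1/2) / [27] = (1/27)x^2 + (1/54)x - 1/54
p(x) = 2·L_0 + 8·L_1 + 9·L_2
  2·L_0(x) = (2/9)x^2 - (11/9)x + 5/9
  8·L_1(x) = -(32/27)x^2 + (128/27)x + 160/27
  9·L_2(x) = (1/3)x^2 + (1/6)x - 1/6
Adding term by term: -(17/27)x^2 + (199/54)x + 341/54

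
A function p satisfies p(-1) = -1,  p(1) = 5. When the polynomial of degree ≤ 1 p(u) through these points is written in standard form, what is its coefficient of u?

Build the Lagrange basis polynomials:
L_0(u) = (u - 1) / [-2] = -(1/2)u + 1/2
L_1(u) = (u + 1) / [2] = (1/2)u + 1/2
p(u) = (-1)·L_0 + 5·L_1
Only the coefficient of u is needed; take it from each L_i and combine:
(-1)·(-1/2) + 5·(1/2) = 3

3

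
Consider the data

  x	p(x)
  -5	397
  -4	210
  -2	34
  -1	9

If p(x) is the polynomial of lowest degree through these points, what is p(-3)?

95

Evaluate each Lagrange basis at x = -3:
L_0(-3) = (1)·(-1)·(-2)/[(-1)·(-3)·(-4)] = -1/6
L_1(-3) = (2)·(-1)·(-2)/[(1)·(-2)·(-3)] = 2/3
L_2(-3) = (2)·(1)·(-2)/[(3)·(2)·(-1)] = 2/3
L_3(-3) = (2)·(1)·(-1)/[(4)·(3)·(1)] = -1/6
Sum: 397·(-1/6) + 210·(2/3) + 34·(2/3) + 9·(-1/6) = 95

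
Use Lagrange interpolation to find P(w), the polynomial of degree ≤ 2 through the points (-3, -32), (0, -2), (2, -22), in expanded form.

P(w) = -4w^2 - 2w - 2

L_0(w) = w(w - 2) / [15] = (1/15)w^2 - (2/15)w
L_1(w) = (w + 3)(w - 2) / [-6] = -(1/6)w^2 - (1/6)w + 1
L_2(w) = (w + 3)w / [10] = (1/10)w^2 + (3/10)w
P(w) = (-32)·L_0 + (-2)·L_1 + (-22)·L_2
  (-32)·L_0(w) = -(32/15)w^2 + (64/15)w
  (-2)·L_1(w) = (1/3)w^2 + (1/3)w - 2
  (-22)·L_2(w) = -(11/5)w^2 - (33/5)w
Adding term by term: -4w^2 - 2w - 2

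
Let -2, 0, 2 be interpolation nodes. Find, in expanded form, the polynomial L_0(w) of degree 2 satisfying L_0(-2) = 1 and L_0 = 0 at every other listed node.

L_0(w) = w(w - 2) / [(-2)·(-4)]
       = (w^2 - 2w) / (8)

L_0(w) = (1/8)w^2 - (1/4)w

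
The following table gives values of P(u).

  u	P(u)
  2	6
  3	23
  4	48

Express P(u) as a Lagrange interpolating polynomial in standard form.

P(u) = 4u^2 - 3u - 4

Build the Lagrange basis polynomials:
L_0(u) = (u - 3)(u - 4) / [2] = (1/2)u^2 - (7/2)u + 6
L_1(u) = (u - 2)(u - 4) / [-1] = -u^2 + 6u - 8
L_2(u) = (u - 2)(u - 3) / [2] = (1/2)u^2 - (5/2)u + 3
P(u) = 6·L_0 + 23·L_1 + 48·L_2
  6·L_0(u) = 3u^2 - 21u + 36
  23·L_1(u) = -23u^2 + 138u - 184
  48·L_2(u) = 24u^2 - 120u + 144
Adding term by term: 4u^2 - 3u - 4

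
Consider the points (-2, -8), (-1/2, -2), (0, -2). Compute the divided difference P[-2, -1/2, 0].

P[-2,-1/2] = (-2 - (-8)) / (-1/2 - (-2)) = 4
P[-1/2,0] = (-2 - (-2)) / (0 - (-1/2)) = 0
P[-2,-1/2,0] = (0 - 4) / (0 - (-2)) = -2

-2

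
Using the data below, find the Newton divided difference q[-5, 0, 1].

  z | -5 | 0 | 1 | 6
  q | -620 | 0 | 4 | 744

q[-5,0] = (0 - (-620)) / (0 - (-5)) = 124
q[0,1] = (4 - 0) / (1 - 0) = 4
q[-5,0,1] = (4 - 124) / (1 - (-5)) = -20

-20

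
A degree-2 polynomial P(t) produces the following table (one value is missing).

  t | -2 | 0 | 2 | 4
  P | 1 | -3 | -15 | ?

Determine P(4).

The 3 known values determine P uniquely (degree ≤ 2).
Evaluate each Lagrange basis at t = 4:
L_0(4) = (4)·(2)/[(-2)·(-4)] = 1
L_1(4) = (6)·(2)/[(2)·(-2)] = -3
L_2(4) = (6)·(4)/[(4)·(2)] = 3
Sum: 1·(1) + (-3)·(-3) + (-15)·(3) = -35

-35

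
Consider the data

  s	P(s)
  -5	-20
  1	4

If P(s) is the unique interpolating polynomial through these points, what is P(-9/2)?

L_0(-9/2) = (-11/2)/[(-6)] = 11/12
L_1(-9/2) = (1/2)/[(6)] = 1/12
Sum: (-20)·(11/12) + 4·(1/12) = -18

-18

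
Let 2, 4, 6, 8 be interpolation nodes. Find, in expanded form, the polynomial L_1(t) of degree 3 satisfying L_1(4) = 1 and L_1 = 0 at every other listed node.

L_1(t) = (t - 2)(t - 6)(t - 8) / [(2)·(-2)·(-4)]
       = (t^3 - 16t^2 + 76t - 96) / (16)

L_1(t) = (1/16)t^3 - t^2 + (19/4)t - 6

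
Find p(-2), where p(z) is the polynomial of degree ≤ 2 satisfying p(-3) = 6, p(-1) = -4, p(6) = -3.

3/7

L_0(-2) = (-1)·(-8)/[(-2)·(-9)] = 4/9
L_1(-2) = (1)·(-8)/[(2)·(-7)] = 4/7
L_2(-2) = (1)·(-1)/[(9)·(7)] = -1/63
Sum: 6·(4/9) + (-4)·(4/7) + (-3)·(-1/63) = 3/7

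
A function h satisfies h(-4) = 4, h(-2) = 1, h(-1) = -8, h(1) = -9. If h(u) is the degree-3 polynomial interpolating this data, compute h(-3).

Evaluate each Lagrange basis at u = -3:
L_0(-3) = (-1)·(-2)·(-4)/[(-2)·(-3)·(-5)] = 4/15
L_1(-3) = (1)·(-2)·(-4)/[(2)·(-1)·(-3)] = 4/3
L_2(-3) = (1)·(-1)·(-4)/[(3)·(1)·(-2)] = -2/3
L_3(-3) = (1)·(-1)·(-2)/[(5)·(3)·(2)] = 1/15
Sum: 4·(4/15) + 1·(4/3) + (-8)·(-2/3) + (-9)·(1/15) = 107/15

107/15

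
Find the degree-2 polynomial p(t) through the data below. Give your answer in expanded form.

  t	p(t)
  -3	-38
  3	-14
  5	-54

Build the Lagrange basis polynomials:
L_0(t) = (t - 3)(t - 5) / [48] = (1/48)t^2 - (1/6)t + 5/16
L_1(t) = (t + 3)(t - 5) / [-12] = -(1/12)t^2 + (1/6)t + 5/4
L_2(t) = (t + 3)(t - 3) / [16] = (1/16)t^2 - 9/16
p(t) = (-38)·L_0 + (-14)·L_1 + (-54)·L_2
  (-38)·L_0(t) = -(19/24)t^2 + (19/3)t - 95/8
  (-14)·L_1(t) = (7/6)t^2 - (7/3)t - 35/2
  (-54)·L_2(t) = -(27/8)t^2 + 243/8
Adding term by term: -3t^2 + 4t + 1

p(t) = -3t^2 + 4t + 1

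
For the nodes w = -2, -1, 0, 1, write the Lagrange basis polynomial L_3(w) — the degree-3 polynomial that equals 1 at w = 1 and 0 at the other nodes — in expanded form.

L_3(w) = (1/6)w^3 + (1/2)w^2 + (1/3)w

L_3(w) = (w + 2)(w + 1)w / [(3)·(2)·(1)]
       = (w^3 + 3w^2 + 2w) / (6)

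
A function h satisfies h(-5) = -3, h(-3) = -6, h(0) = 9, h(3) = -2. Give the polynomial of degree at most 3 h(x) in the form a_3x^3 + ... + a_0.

h(x) = -(247/720)x^3 - (13/9)x^2 + (901/240)x + 9

Newton's divided differences:
h[-5,-3] = (-6 - (-3)) / (-3 - (-5)) = -3/2
h[-3,0] = (9 - (-6)) / (0 - (-3)) = 5
h[0,3] = (-2 - 9) / (3 - 0) = -11/3
h[-5,-3,0] = (5 - (-3/2)) / (0 - (-5)) = 13/10
h[-3,0,3] = (-11/3 - 5) / (3 - (-3)) = -13/9
h[-5,-3,0,3] = (-13/9 - 13/10) / (3 - (-5)) = -247/720
h(x) = -3 + (-3/2)·(x + 5) + (13/10)·(x + 5)(x + 3) + (-247/720)·(x + 5)(x + 3)x
Expanding: h(x) = -(247/720)x^3 - (13/9)x^2 + (901/240)x + 9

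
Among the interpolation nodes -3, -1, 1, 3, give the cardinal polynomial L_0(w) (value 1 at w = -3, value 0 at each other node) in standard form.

L_0(w) = (w + 1)(w - 1)(w - 3) / [(-2)·(-4)·(-6)]
       = (w^3 - 3w^2 - w + 3) / (-48)

L_0(w) = -(1/48)w^3 + (1/16)w^2 + (1/48)w - 1/16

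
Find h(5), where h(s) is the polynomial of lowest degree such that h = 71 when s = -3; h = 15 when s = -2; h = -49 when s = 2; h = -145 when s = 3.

-601

L_0(5) = (7)·(3)·(2)/[(-1)·(-5)·(-6)] = -7/5
L_1(5) = (8)·(3)·(2)/[(1)·(-4)·(-5)] = 12/5
L_2(5) = (8)·(7)·(2)/[(5)·(4)·(-1)] = -28/5
L_3(5) = (8)·(7)·(3)/[(6)·(5)·(1)] = 28/5
Sum: 71·(-7/5) + 15·(12/5) + (-49)·(-28/5) + (-145)·(28/5) = -601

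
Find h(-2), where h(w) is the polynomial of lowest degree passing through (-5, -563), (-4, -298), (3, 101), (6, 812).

Evaluate each Lagrange basis at w = -2:
L_0(-2) = (2)·(-5)·(-8)/[(-1)·(-8)·(-11)] = -10/11
L_1(-2) = (3)·(-5)·(-8)/[(1)·(-7)·(-10)] = 12/7
L_2(-2) = (3)·(2)·(-8)/[(8)·(7)·(-3)] = 2/7
L_3(-2) = (3)·(2)·(-5)/[(11)·(10)·(3)] = -1/11
Sum: (-563)·(-10/11) + (-298)·(12/7) + 101·(2/7) + 812·(-1/11) = -44

-44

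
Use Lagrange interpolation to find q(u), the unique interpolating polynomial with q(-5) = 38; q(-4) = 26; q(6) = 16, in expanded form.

Build the Lagrange basis polynomials:
L_0(u) = (u + 4)(u - 6) / [11] = (1/11)u^2 - (2/11)u - 24/11
L_1(u) = (u + 5)(u - 6) / [-10] = -(1/10)u^2 + (1/10)u + 3
L_2(u) = (u + 5)(u + 4) / [110] = (1/110)u^2 + (9/110)u + 2/11
q(u) = 38·L_0 + 26·L_1 + 16·L_2
  38·L_0(u) = (38/11)u^2 - (76/11)u - 912/11
  26·L_1(u) = -(13/5)u^2 + (13/5)u + 78
  16·L_2(u) = (8/55)u^2 + (72/55)u + 32/11
Adding term by term: u^2 - 3u - 2

q(u) = u^2 - 3u - 2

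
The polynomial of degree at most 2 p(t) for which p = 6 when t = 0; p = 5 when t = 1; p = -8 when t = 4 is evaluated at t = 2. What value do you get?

Using Newton's divided-difference form:
p[0,1] = (5 - 6) / (1 - 0) = -1
p[1,4] = (-8 - 5) / (4 - 1) = -13/3
p[0,1,4] = (-13/3 - (-1)) / (4 - 0) = -5/6
p(2) = 6 + (-1)·(2) + (-5/6)·(2)·(1) = 7/3

7/3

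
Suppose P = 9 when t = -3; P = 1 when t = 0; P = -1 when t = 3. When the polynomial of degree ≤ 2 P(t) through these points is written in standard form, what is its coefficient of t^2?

1/3

Build the Lagrange basis polynomials:
L_0(t) = t(t - 3) / [18] = (1/18)t^2 - (1/6)t
L_1(t) = (t + 3)(t - 3) / [-9] = -(1/9)t^2 + 1
L_2(t) = (t + 3)t / [18] = (1/18)t^2 + (1/6)t
P(t) = 9·L_0 + 1·L_1 + (-1)·L_2
Only the coefficient of t^2 is needed; take it from each L_i and combine:
9·(1/18) + 1·(-1/9) + (-1)·(1/18) = 1/3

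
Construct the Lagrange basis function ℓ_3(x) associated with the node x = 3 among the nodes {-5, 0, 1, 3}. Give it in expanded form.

ℓ_3(x) = (x + 5)x(x - 1) / [(8)·(3)·(2)]
       = (x^3 + 4x^2 - 5x) / (48)

ℓ_3(x) = (1/48)x^3 + (1/12)x^2 - (5/48)x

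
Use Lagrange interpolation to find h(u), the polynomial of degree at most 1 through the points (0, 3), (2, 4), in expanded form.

h(u) = (1/2)u + 3

Build the Lagrange basis polynomials:
L_0(u) = (u - 2) / [-2] = -(1/2)u + 1
L_1(u) = u / [2] = (1/2)u
h(u) = 3·L_0 + 4·L_1
  3·L_0(u) = -(3/2)u + 3
  4·L_1(u) = 2u
Adding term by term: (1/2)u + 3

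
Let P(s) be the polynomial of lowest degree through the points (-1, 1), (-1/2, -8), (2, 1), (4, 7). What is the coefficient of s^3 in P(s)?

Build the Lagrange basis polynomials:
L_0(s) = (s + 1/2)(s - 2)(s - 4) / [-15/2] = -(2/15)s^3 + (11/15)s^2 - (2/3)s - 8/15
L_1(s) = (s + 1)(s - 2)(s - 4) / [45/8] = (8/45)s^3 - (8/9)s^2 + (16/45)s + 64/45
L_2(s) = (s + 1)(s + 1/2)(s - 4) / [-15] = -(1/15)s^3 + (1/6)s^2 + (11/30)s + 2/15
L_3(s) = (s + 1)(s + 1/2)(s - 2) / [45] = (1/45)s^3 - (1/90)s^2 - (1/18)s - 1/45
P(s) = 1·L_0 + (-8)·L_1 + 1·L_2 + 7·L_3
Only the coefficient of s^3 is needed; take it from each L_i and combine:
1·(-2/15) + (-8)·(8/45) + 1·(-1/15) + 7·(1/45) = -22/15

-22/15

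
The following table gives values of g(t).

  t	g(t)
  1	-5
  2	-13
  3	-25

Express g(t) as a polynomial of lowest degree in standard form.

g(t) = -2t^2 - 2t - 1

L_0(t) = (t - 2)(t - 3) / [2] = (1/2)t^2 - (5/2)t + 3
L_1(t) = (t - 1)(t - 3) / [-1] = -t^2 + 4t - 3
L_2(t) = (t - 1)(t - 2) / [2] = (1/2)t^2 - (3/2)t + 1
g(t) = (-5)·L_0 + (-13)·L_1 + (-25)·L_2
  (-5)·L_0(t) = -(5/2)t^2 + (25/2)t - 15
  (-13)·L_1(t) = 13t^2 - 52t + 39
  (-25)·L_2(t) = -(25/2)t^2 + (75/2)t - 25
Adding term by term: -2t^2 - 2t - 1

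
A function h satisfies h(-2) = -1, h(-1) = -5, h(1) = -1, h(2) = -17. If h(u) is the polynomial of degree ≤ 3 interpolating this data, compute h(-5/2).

31/4

Evaluate each Lagrange basis at u = -5/2:
L_0(-5/2) = (-3/2)·(-7/2)·(-9/2)/[(-1)·(-3)·(-4)] = 63/32
L_1(-5/2) = (-1/2)·(-7/2)·(-9/2)/[(1)·(-2)·(-3)] = -21/16
L_2(-5/2) = (-1/2)·(-3/2)·(-9/2)/[(3)·(2)·(-1)] = 9/16
L_3(-5/2) = (-1/2)·(-3/2)·(-7/2)/[(4)·(3)·(1)] = -7/32
Sum: (-1)·(63/32) + (-5)·(-21/16) + (-1)·(9/16) + (-17)·(-7/32) = 31/4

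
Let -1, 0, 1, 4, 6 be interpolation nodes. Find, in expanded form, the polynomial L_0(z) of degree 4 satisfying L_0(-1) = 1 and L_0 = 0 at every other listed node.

L_0(z) = z(z - 1)(z - 4)(z - 6) / [(-1)·(-2)·(-5)·(-7)]
       = (z^4 - 11z^3 + 34z^2 - 24z) / (70)

L_0(z) = (1/70)z^4 - (11/70)z^3 + (17/35)z^2 - (12/35)z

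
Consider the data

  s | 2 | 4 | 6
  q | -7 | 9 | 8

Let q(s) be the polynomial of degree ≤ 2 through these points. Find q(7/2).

211/32

L_0(7/2) = (-1/2)·(-5/2)/[(-2)·(-4)] = 5/32
L_1(7/2) = (3/2)·(-5/2)/[(2)·(-2)] = 15/16
L_2(7/2) = (3/2)·(-1/2)/[(4)·(2)] = -3/32
Sum: (-7)·(5/32) + 9·(15/16) + 8·(-3/32) = 211/32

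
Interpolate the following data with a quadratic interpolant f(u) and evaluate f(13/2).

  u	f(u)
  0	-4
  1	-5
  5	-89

Using Newton's divided-difference form:
f[0,1] = (-5 - (-4)) / (1 - 0) = -1
f[1,5] = (-89 - (-5)) / (5 - 1) = -21
f[0,1,5] = (-21 - (-1)) / (5 - 0) = -4
f(13/2) = -4 + (-1)·(13/2) + (-4)·(13/2)·(11/2) = -307/2

-307/2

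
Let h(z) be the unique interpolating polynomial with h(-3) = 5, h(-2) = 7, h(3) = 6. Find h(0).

Evaluate each Lagrange basis at z = 0:
L_0(0) = (2)·(-3)/[(-1)·(-6)] = -1
L_1(0) = (3)·(-3)/[(1)·(-5)] = 9/5
L_2(0) = (3)·(2)/[(6)·(5)] = 1/5
Sum: 5·(-1) + 7·(9/5) + 6·(1/5) = 44/5

44/5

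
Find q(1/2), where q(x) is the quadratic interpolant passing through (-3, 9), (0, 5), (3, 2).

319/72

Evaluate each Lagrange basis at x = 1/2:
L_0(1/2) = (1/2)·(-5/2)/[(-3)·(-6)] = -5/72
L_1(1/2) = (7/2)·(-5/2)/[(3)·(-3)] = 35/36
L_2(1/2) = (7/2)·(1/2)/[(6)·(3)] = 7/72
Sum: 9·(-5/72) + 5·(35/36) + 2·(7/72) = 319/72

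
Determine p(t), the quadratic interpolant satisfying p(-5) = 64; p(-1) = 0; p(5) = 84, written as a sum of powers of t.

Build the Lagrange basis polynomials:
L_0(t) = (t + 1)(t - 5) / [40] = (1/40)t^2 - (1/10)t - 1/8
L_1(t) = (t + 5)(t - 5) / [-24] = -(1/24)t^2 + 25/24
L_2(t) = (t + 5)(t + 1) / [60] = (1/60)t^2 + (1/10)t + 1/12
p(t) = 64·L_0 + 0·L_1 + 84·L_2
  64·L_0(t) = (8/5)t^2 - (32/5)t - 8
  0·L_1(t) = 0
  84·L_2(t) = (7/5)t^2 + (42/5)t + 7
Adding term by term: 3t^2 + 2t - 1

p(t) = 3t^2 + 2t - 1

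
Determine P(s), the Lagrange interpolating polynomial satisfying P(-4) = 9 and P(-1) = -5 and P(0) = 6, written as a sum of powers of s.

L_0(s) = (s + 1)s / [12] = (1/12)s^2 + (1/12)s
L_1(s) = (s + 4)s / [-3] = -(1/3)s^2 - (4/3)s
L_2(s) = (s + 4)(s + 1) / [4] = (1/4)s^2 + (5/4)s + 1
P(s) = 9·L_0 + (-5)·L_1 + 6·L_2
  9·L_0(s) = (3/4)s^2 + (3/4)s
  (-5)·L_1(s) = (5/3)s^2 + (20/3)s
  6·L_2(s) = (3/2)s^2 + (15/2)s + 6
Adding term by term: (47/12)s^2 + (179/12)s + 6

P(s) = (47/12)s^2 + (179/12)s + 6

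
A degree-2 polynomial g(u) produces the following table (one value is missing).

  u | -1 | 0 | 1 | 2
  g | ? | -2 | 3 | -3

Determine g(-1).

The 3 known values determine g uniquely (degree ≤ 2).
Evaluate each Lagrange basis at u = -1:
L_0(-1) = (-2)·(-3)/[(-1)·(-2)] = 3
L_1(-1) = (-1)·(-3)/[(1)·(-1)] = -3
L_2(-1) = (-1)·(-2)/[(2)·(1)] = 1
Sum: (-2)·(3) + 3·(-3) + (-3)·(1) = -18

-18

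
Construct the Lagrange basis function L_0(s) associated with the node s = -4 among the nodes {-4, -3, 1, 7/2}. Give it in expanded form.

L_0(s) = (s + 3)(s - 1)(s - 7/2) / [(-1)·(-5)·(-15/2)]
       = (s^3 - (3/2)s^2 - 10s + 21/2) / (-75/2)

L_0(s) = -(2/75)s^3 + (1/25)s^2 + (4/15)s - 7/25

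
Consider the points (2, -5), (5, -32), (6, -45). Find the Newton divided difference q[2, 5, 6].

q[2,5] = (-32 - (-5)) / (5 - 2) = -9
q[5,6] = (-45 - (-32)) / (6 - 5) = -13
q[2,5,6] = (-13 - (-9)) / (6 - 2) = -1

-1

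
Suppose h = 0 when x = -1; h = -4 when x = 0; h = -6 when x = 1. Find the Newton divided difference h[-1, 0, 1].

1

h[-1,0] = (-4 - 0) / (0 - (-1)) = -4
h[0,1] = (-6 - (-4)) / (1 - 0) = -2
h[-1,0,1] = (-2 - (-4)) / (1 - (-1)) = 1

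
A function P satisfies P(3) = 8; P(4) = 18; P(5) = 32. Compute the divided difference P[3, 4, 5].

P[3,4] = (18 - 8) / (4 - 3) = 10
P[4,5] = (32 - 18) / (5 - 4) = 14
P[3,4,5] = (14 - 10) / (5 - 3) = 2

2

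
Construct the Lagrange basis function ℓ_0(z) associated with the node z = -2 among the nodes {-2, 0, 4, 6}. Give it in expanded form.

ℓ_0(z) = -(1/96)z^3 + (5/48)z^2 - (1/4)z

ℓ_0(z) = z(z - 4)(z - 6) / [(-2)·(-6)·(-8)]
       = (z^3 - 10z^2 + 24z) / (-96)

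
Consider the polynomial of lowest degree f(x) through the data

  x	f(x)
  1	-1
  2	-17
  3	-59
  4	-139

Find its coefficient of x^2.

-1

Build the Lagrange basis polynomials:
L_0(x) = (x - 2)(x - 3)(x - 4) / [-6] = -(1/6)x^3 + (3/2)x^2 - (13/3)x + 4
L_1(x) = (x - 1)(x - 3)(x - 4) / [2] = (1/2)x^3 - 4x^2 + (19/2)x - 6
L_2(x) = (x - 1)(x - 2)(x - 4) / [-2] = -(1/2)x^3 + (7/2)x^2 - 7x + 4
L_3(x) = (x - 1)(x - 2)(x - 3) / [6] = (1/6)x^3 - x^2 + (11/6)x - 1
f(x) = (-1)·L_0 + (-17)·L_1 + (-59)·L_2 + (-139)·L_3
Only the coefficient of x^2 is needed; take it from each L_i and combine:
(-1)·(3/2) + (-17)·(-4) + (-59)·(7/2) + (-139)·(-1) = -1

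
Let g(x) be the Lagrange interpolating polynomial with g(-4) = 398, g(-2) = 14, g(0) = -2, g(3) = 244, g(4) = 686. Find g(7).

5612

Evaluate each Lagrange basis at x = 7:
L_0(7) = (9)·(7)·(4)·(3)/[(-2)·(-4)·(-7)·(-8)] = 27/16
L_1(7) = (11)·(7)·(4)·(3)/[(2)·(-2)·(-5)·(-6)] = -77/10
L_2(7) = (11)·(9)·(4)·(3)/[(4)·(2)·(-3)·(-4)] = 99/8
L_3(7) = (11)·(9)·(7)·(3)/[(7)·(5)·(3)·(-1)] = -99/5
L_4(7) = (11)·(9)·(7)·(4)/[(8)·(6)·(4)·(1)] = 231/16
Sum: 398·(27/16) + 14·(-77/10) + (-2)·(99/8) + 244·(-99/5) + 686·(231/16) = 5612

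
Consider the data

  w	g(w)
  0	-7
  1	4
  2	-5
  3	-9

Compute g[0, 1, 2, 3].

25/6

g[0,1] = (4 - (-7)) / (1 - 0) = 11
g[1,2] = (-5 - 4) / (2 - 1) = -9
g[2,3] = (-9 - (-5)) / (3 - 2) = -4
g[0,1,2] = (-9 - 11) / (2 - 0) = -10
g[1,2,3] = (-4 - (-9)) / (3 - 1) = 5/2
g[0,1,2,3] = (5/2 - (-10)) / (3 - 0) = 25/6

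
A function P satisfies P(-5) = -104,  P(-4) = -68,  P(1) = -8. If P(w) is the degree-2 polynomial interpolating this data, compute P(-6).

Using Newton's divided-difference form:
P[-5,-4] = (-68 - (-104)) / (-4 - (-5)) = 36
P[-4,1] = (-8 - (-68)) / (1 - (-4)) = 12
P[-5,-4,1] = (12 - 36) / (1 - (-5)) = -4
P(-6) = -104 + 36·(-1) + (-4)·(-1)·(-2) = -148

-148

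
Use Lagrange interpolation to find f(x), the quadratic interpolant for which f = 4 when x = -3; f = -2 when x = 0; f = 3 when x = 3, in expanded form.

f(x) = (11/18)x^2 - (1/6)x - 2

Build the Lagrange basis polynomials:
L_0(x) = x(x - 3) / [18] = (1/18)x^2 - (1/6)x
L_1(x) = (x + 3)(x - 3) / [-9] = -(1/9)x^2 + 1
L_2(x) = (x + 3)x / [18] = (1/18)x^2 + (1/6)x
f(x) = 4·L_0 + (-2)·L_1 + 3·L_2
  4·L_0(x) = (2/9)x^2 - (2/3)x
  (-2)·L_1(x) = (2/9)x^2 - 2
  3·L_2(x) = (1/6)x^2 + (1/2)x
Adding term by term: (11/18)x^2 - (1/6)x - 2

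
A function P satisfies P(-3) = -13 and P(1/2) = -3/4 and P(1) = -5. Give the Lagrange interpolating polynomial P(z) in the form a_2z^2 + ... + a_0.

L_0(z) = (z - 1/2)(z - 1) / [14] = (1/14)z^2 - (3/28)z + 1/28
L_1(z) = (z + 3)(z - 1) / [-7/4] = -(4/7)z^2 - (8/7)z + 12/7
L_2(z) = (z + 3)(z - 1/2) / [2] = (1/2)z^2 + (5/4)z - 3/4
P(z) = (-13)·L_0 + (-3/4)·L_1 + (-5)·L_2
  (-13)·L_0(z) = -(13/14)z^2 + (39/28)z - 13/28
  (-3/4)·L_1(z) = (3/7)z^2 + (6/7)z - 9/7
  (-5)·L_2(z) = -(5/2)z^2 - (25/4)z + 15/4
Adding term by term: -3z^2 - 4z + 2

P(z) = -3z^2 - 4z + 2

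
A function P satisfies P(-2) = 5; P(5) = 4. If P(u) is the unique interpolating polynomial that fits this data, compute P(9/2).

L_0(9/2) = (-1/2)/[(-7)] = 1/14
L_1(9/2) = (13/2)/[(7)] = 13/14
Sum: 5·(1/14) + 4·(13/14) = 57/14

57/14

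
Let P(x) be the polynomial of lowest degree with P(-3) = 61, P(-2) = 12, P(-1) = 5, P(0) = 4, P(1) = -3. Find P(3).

Evaluate each Lagrange basis at x = 3:
L_0(3) = (5)·(4)·(3)·(2)/[(-1)·(-2)·(-3)·(-4)] = 5
L_1(3) = (6)·(4)·(3)·(2)/[(1)·(-1)·(-2)·(-3)] = -24
L_2(3) = (6)·(5)·(3)·(2)/[(2)·(1)·(-1)·(-2)] = 45
L_3(3) = (6)·(5)·(4)·(2)/[(3)·(2)·(1)·(-1)] = -40
L_4(3) = (6)·(5)·(4)·(3)/[(4)·(3)·(2)·(1)] = 15
Sum: 61·(5) + 12·(-24) + 5·(45) + 4·(-40) + (-3)·(15) = 37

37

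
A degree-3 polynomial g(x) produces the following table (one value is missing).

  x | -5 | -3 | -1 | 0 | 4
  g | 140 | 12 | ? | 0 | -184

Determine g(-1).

-4

The 4 known values determine g uniquely (degree ≤ 3).
Evaluate each Lagrange basis at x = -1:
L_0(-1) = (2)·(-1)·(-5)/[(-2)·(-5)·(-9)] = -1/9
L_1(-1) = (4)·(-1)·(-5)/[(2)·(-3)·(-7)] = 10/21
L_2(-1) = (4)·(2)·(-5)/[(5)·(3)·(-4)] = 2/3
L_3(-1) = (4)·(2)·(-1)/[(9)·(7)·(4)] = -2/63
Sum: 140·(-1/9) + 12·(10/21) + 0 + (-184)·(-2/63) = -4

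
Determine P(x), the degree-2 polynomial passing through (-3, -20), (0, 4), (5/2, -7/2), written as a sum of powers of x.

L_0(x) = x(x - 5/2) / [33/2] = (2/33)x^2 - (5/33)x
L_1(x) = (x + 3)(x - 5/2) / [-15/2] = -(2/15)x^2 - (1/15)x + 1
L_2(x) = (x + 3)x / [55/4] = (4/55)x^2 + (12/55)x
P(x) = (-20)·L_0 + 4·L_1 + (-7/2)·L_2
  (-20)·L_0(x) = -(40/33)x^2 + (100/33)x
  4·L_1(x) = -(8/15)x^2 - (4/15)x + 4
  (-7/2)·L_2(x) = -(14/55)x^2 - (42/55)x
Adding term by term: -2x^2 + 2x + 4

P(x) = -2x^2 + 2x + 4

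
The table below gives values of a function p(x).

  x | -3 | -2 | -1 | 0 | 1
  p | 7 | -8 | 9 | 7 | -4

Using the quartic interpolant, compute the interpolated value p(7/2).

Evaluate each Lagrange basis at x = 7/2:
L_0(7/2) = (11/2)·(9/2)·(7/2)·(5/2)/[(-1)·(-2)·(-3)·(-4)] = 1155/128
L_1(7/2) = (13/2)·(9/2)·(7/2)·(5/2)/[(1)·(-1)·(-2)·(-3)] = -1365/32
L_2(7/2) = (13/2)·(11/2)·(7/2)·(5/2)/[(2)·(1)·(-1)·(-2)] = 5005/64
L_3(7/2) = (13/2)·(11/2)·(9/2)·(5/2)/[(3)·(2)·(1)·(-1)] = -2145/32
L_4(7/2) = (13/2)·(11/2)·(9/2)·(7/2)/[(4)·(3)·(2)·(1)] = 3003/128
Sum: 7·(1155/128) + (-8)·(-1365/32) + 9·(5005/64) + 7·(-2145/32) + (-4)·(3003/128) = 69783/128

69783/128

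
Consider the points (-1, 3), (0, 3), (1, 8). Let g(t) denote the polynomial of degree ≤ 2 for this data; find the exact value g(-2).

8

Using Newton's divided-difference form:
g[-1,0] = (3 - 3) / (0 - (-1)) = 0
g[0,1] = (8 - 3) / (1 - 0) = 5
g[-1,0,1] = (5 - 0) / (1 - (-1)) = 5/2
g(-2) = 3 + 0·(-1) + (5/2)·(-1)·(-2) = 8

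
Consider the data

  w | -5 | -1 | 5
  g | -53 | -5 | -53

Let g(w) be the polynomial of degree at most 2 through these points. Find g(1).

Using Newton's divided-difference form:
g[-5,-1] = (-5 - (-53)) / (-1 - (-5)) = 12
g[-1,5] = (-53 - (-5)) / (5 - (-1)) = -8
g[-5,-1,5] = (-8 - 12) / (5 - (-5)) = -2
g(1) = -53 + 12·(6) + (-2)·(6)·(2) = -5

-5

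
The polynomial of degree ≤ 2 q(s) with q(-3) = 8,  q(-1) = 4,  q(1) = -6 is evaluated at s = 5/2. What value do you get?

-279/16

Evaluate each Lagrange basis at s = 5/2:
L_0(5/2) = (7/2)·(3/2)/[(-2)·(-4)] = 21/32
L_1(5/2) = (11/2)·(3/2)/[(2)·(-2)] = -33/16
L_2(5/2) = (11/2)·(7/2)/[(4)·(2)] = 77/32
Sum: 8·(21/32) + 4·(-33/16) + (-6)·(77/32) = -279/16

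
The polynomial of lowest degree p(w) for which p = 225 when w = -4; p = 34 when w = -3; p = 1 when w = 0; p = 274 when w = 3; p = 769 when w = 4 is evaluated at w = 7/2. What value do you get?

L_0(7/2) = (13/2)·(7/2)·(1/2)·(-1/2)/[(-1)·(-4)·(-7)·(-8)] = -13/512
L_1(7/2) = (15/2)·(7/2)·(1/2)·(-1/2)/[(1)·(-3)·(-6)·(-7)] = 5/96
L_2(7/2) = (15/2)·(13/2)·(1/2)·(-1/2)/[(4)·(3)·(-3)·(-4)] = -65/768
L_3(7/2) = (15/2)·(13/2)·(7/2)·(-1/2)/[(7)·(6)·(3)·(-1)] = 65/96
L_4(7/2) = (15/2)·(13/2)·(7/2)·(1/2)/[(8)·(7)·(4)·(1)] = 195/512
Sum: 225·(-13/512) + 34·(5/96) + 1·(-65/768) + 274·(65/96) + 769·(195/512) = 3795/8

3795/8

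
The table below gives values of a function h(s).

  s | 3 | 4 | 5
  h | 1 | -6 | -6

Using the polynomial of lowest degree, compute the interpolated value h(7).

15

Evaluate each Lagrange basis at s = 7:
L_0(7) = (3)·(2)/[(-1)·(-2)] = 3
L_1(7) = (4)·(2)/[(1)·(-1)] = -8
L_2(7) = (4)·(3)/[(2)·(1)] = 6
Sum: 1·(3) + (-6)·(-8) + (-6)·(6) = 15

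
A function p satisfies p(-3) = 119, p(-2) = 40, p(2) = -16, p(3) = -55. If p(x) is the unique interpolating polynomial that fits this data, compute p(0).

Using Newton's divided-difference form:
p[-3,-2] = (40 - 119) / (-2 - (-3)) = -79
p[-2,2] = (-16 - 40) / (2 - (-2)) = -14
p[2,3] = (-55 - (-16)) / (3 - 2) = -39
p[-3,-2,2] = (-14 - (-79)) / (2 - (-3)) = 13
p[-2,2,3] = (-39 - (-14)) / (3 - (-2)) = -5
p[-3,-2,2,3] = (-5 - 13) / (3 - (-3)) = -3
p(0) = 119 + (-79)·(3) + 13·(3)·(2) + (-3)·(3)·(2)·(-2) = -4

-4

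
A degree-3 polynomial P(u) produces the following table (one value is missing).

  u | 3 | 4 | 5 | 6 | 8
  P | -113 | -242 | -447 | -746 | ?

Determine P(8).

The 4 known values determine P uniquely (degree ≤ 3).
Evaluate each Lagrange basis at u = 8:
L_0(8) = (4)·(3)·(2)/[(-1)·(-2)·(-3)] = -4
L_1(8) = (5)·(3)·(2)/[(1)·(-1)·(-2)] = 15
L_2(8) = (5)·(4)·(2)/[(2)·(1)·(-1)] = -20
L_3(8) = (5)·(4)·(3)/[(3)·(2)·(1)] = 10
Sum: (-113)·(-4) + (-242)·(15) + (-447)·(-20) + (-746)·(10) = -1698

-1698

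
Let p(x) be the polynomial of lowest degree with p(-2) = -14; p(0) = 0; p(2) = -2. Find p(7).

-77

L_0(7) = (7)·(5)/[(-2)·(-4)] = 35/8
L_1(7) = (9)·(5)/[(2)·(-2)] = -45/4
L_2(7) = (9)·(7)/[(4)·(2)] = 63/8
Sum: (-14)·(35/8) + 0 + (-2)·(63/8) = -77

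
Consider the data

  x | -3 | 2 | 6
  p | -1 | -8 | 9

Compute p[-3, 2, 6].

113/180

p[-3,2] = (-8 - (-1)) / (2 - (-3)) = -7/5
p[2,6] = (9 - (-8)) / (6 - 2) = 17/4
p[-3,2,6] = (17/4 - (-7/5)) / (6 - (-3)) = 113/180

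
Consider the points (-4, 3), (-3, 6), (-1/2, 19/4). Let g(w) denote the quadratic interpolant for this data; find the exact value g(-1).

6

L_0(-1) = (2)·(-1/2)/[(-1)·(-7/2)] = -2/7
L_1(-1) = (3)·(-1/2)/[(1)·(-5/2)] = 3/5
L_2(-1) = (3)·(2)/[(7/2)·(5/2)] = 24/35
Sum: 3·(-2/7) + 6·(3/5) + 19/4·(24/35) = 6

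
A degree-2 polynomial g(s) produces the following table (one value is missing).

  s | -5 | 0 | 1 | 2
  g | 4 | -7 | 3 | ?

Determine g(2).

256/15

The 3 known values determine g uniquely (degree ≤ 2).
Evaluate each Lagrange basis at s = 2:
L_0(2) = (2)·(1)/[(-5)·(-6)] = 1/15
L_1(2) = (7)·(1)/[(5)·(-1)] = -7/5
L_2(2) = (7)·(2)/[(6)·(1)] = 7/3
Sum: 4·(1/15) + (-7)·(-7/5) + 3·(7/3) = 256/15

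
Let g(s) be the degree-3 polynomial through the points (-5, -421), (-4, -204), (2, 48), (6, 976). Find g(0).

L_0(0) = (4)·(-2)·(-6)/[(-1)·(-7)·(-11)] = -48/77
L_1(0) = (5)·(-2)·(-6)/[(1)·(-6)·(-10)] = 1
L_2(0) = (5)·(4)·(-6)/[(7)·(6)·(-4)] = 5/7
L_3(0) = (5)·(4)·(-2)/[(11)·(10)·(4)] = -1/11
Sum: (-421)·(-48/77) + (-204)·(1) + 48·(5/7) + 976·(-1/11) = 4

4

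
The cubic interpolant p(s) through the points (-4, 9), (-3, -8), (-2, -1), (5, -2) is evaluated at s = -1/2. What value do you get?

3427/96

L_0(-1/2) = (5/2)·(3/2)·(-11/2)/[(-1)·(-2)·(-9)] = 55/48
L_1(-1/2) = (7/2)·(3/2)·(-11/2)/[(1)·(-1)·(-8)] = -231/64
L_2(-1/2) = (7/2)·(5/2)·(-11/2)/[(2)·(1)·(-7)] = 55/16
L_3(-1/2) = (7/2)·(5/2)·(3/2)/[(9)·(8)·(7)] = 5/192
Sum: 9·(55/48) + (-8)·(-231/64) + (-1)·(55/16) + (-2)·(5/192) = 3427/96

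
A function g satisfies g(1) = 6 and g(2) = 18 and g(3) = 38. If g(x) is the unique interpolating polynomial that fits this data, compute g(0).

2

L_0(0) = (-2)·(-3)/[(-1)·(-2)] = 3
L_1(0) = (-1)·(-3)/[(1)·(-1)] = -3
L_2(0) = (-1)·(-2)/[(2)·(1)] = 1
Sum: 6·(3) + 18·(-3) + 38·(1) = 2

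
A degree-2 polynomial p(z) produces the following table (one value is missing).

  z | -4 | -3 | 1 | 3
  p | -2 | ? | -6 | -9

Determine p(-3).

The 3 known values determine p uniquely (degree ≤ 2).
L_0(-3) = (-4)·(-6)/[(-5)·(-7)] = 24/35
L_1(-3) = (1)·(-6)/[(5)·(-2)] = 3/5
L_2(-3) = (1)·(-4)/[(7)·(2)] = -2/7
Sum: (-2)·(24/35) + (-6)·(3/5) + (-9)·(-2/7) = -12/5

-12/5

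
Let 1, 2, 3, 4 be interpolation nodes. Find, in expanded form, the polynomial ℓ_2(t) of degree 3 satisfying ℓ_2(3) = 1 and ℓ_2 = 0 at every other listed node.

ℓ_2(t) = -(1/2)t^3 + (7/2)t^2 - 7t + 4

ℓ_2(t) = (t - 1)(t - 2)(t - 4) / [(2)·(1)·(-1)]
       = (t^3 - 7t^2 + 14t - 8) / (-2)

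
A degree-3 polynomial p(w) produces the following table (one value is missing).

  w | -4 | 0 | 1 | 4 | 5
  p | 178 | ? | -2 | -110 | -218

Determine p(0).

2

The 4 known values determine p uniquely (degree ≤ 3).
L_0(0) = (-1)·(-4)·(-5)/[(-5)·(-8)·(-9)] = 1/18
L_1(0) = (4)·(-4)·(-5)/[(5)·(-3)·(-4)] = 4/3
L_2(0) = (4)·(-1)·(-5)/[(8)·(3)·(-1)] = -5/6
L_3(0) = (4)·(-1)·(-4)/[(9)·(4)·(1)] = 4/9
Sum: 178·(1/18) + (-2)·(4/3) + (-110)·(-5/6) + (-218)·(4/9) = 2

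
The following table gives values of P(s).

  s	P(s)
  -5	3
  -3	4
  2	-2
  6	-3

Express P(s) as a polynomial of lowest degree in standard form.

P(s) = (439/13860)s^3 - (61/1155)s^2 - (20437/13860)s + 419/462

Build the Lagrange basis polynomials:
L_0(s) = (s + 3)(s - 2)(s - 6) / [-154] = -(1/154)s^3 + (5/154)s^2 + (6/77)s - 18/77
L_1(s) = (s + 5)(s - 2)(s - 6) / [90] = (1/90)s^3 - (1/30)s^2 - (14/45)s + 2/3
L_2(s) = (s + 5)(s + 3)(s - 6) / [-140] = -(1/140)s^3 - (1/70)s^2 + (33/140)s + 9/14
L_3(s) = (s + 5)(s + 3)(s - 2) / [396] = (1/396)s^3 + (1/66)s^2 - (1/396)s - 5/66
P(s) = 3·L_0 + 4·L_1 + (-2)·L_2 + (-3)·L_3
  3·L_0(s) = -(3/154)s^3 + (15/154)s^2 + (18/77)s - 54/77
  4·L_1(s) = (2/45)s^3 - (2/15)s^2 - (56/45)s + 8/3
  (-2)·L_2(s) = (1/70)s^3 + (1/35)s^2 - (33/70)s - 9/7
  (-3)·L_3(s) = -(1/132)s^3 - (1/22)s^2 + (1/132)s + 5/22
Adding term by term: (439/13860)s^3 - (61/1155)s^2 - (20437/13860)s + 419/462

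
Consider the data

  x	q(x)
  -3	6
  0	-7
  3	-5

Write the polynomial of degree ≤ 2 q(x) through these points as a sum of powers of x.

Build the Lagrange basis polynomials:
L_0(x) = x(x - 3) / [18] = (1/18)x^2 - (1/6)x
L_1(x) = (x + 3)(x - 3) / [-9] = -(1/9)x^2 + 1
L_2(x) = (x + 3)x / [18] = (1/18)x^2 + (1/6)x
q(x) = 6·L_0 + (-7)·L_1 + (-5)·L_2
  6·L_0(x) = (1/3)x^2 - x
  (-7)·L_1(x) = (7/9)x^2 - 7
  (-5)·L_2(x) = -(5/18)x^2 - (5/6)x
Adding term by term: (5/6)x^2 - (11/6)x - 7

q(x) = (5/6)x^2 - (11/6)x - 7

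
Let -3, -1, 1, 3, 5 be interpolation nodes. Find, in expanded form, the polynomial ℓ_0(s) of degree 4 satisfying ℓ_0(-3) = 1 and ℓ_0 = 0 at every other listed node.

ℓ_0(s) = (s + 1)(s - 1)(s - 3)(s - 5) / [(-2)·(-4)·(-6)·(-8)]
       = (s^4 - 8s^3 + 14s^2 + 8s - 15) / (384)

ℓ_0(s) = (1/384)s^4 - (1/48)s^3 + (7/192)s^2 + (1/48)s - 5/128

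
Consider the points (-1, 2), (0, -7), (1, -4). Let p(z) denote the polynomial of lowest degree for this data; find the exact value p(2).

Evaluate each Lagrange basis at z = 2:
L_0(2) = (2)·(1)/[(-1)·(-2)] = 1
L_1(2) = (3)·(1)/[(1)·(-1)] = -3
L_2(2) = (3)·(2)/[(2)·(1)] = 3
Sum: 2·(1) + (-7)·(-3) + (-4)·(3) = 11

11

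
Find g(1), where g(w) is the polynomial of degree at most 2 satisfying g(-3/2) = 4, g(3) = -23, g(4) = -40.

-1

L_0(1) = (-2)·(-3)/[(-9/2)·(-11/2)] = 8/33
L_1(1) = (5/2)·(-3)/[(9/2)·(-1)] = 5/3
L_2(1) = (5/2)·(-2)/[(11/2)·(1)] = -10/11
Sum: 4·(8/33) + (-23)·(5/3) + (-40)·(-10/11) = -1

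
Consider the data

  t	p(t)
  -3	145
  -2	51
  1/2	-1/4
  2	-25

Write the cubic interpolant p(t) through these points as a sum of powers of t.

p(t) = -4t^3 + 3t^2 - 3t + 1

Newton's divided differences:
p[-3,-2] = (51 - 145) / (-2 - (-3)) = -94
p[-2,1/2] = (-1/4 - 51) / (1/2 - (-2)) = -41/2
p[1/2,2] = (-25 - (-1/4)) / (2 - 1/2) = -33/2
p[-3,-2,1/2] = (-41/2 - (-94)) / (1/2 - (-3)) = 21
p[-2,1/2,2] = (-33/2 - (-41/2)) / (2 - (-2)) = 1
p[-3,-2,1/2,2] = (1 - 21) / (2 - (-3)) = -4
p(t) = 145 + (-94)·(t + 3) + 21·(t + 3)(t + 2) + (-4)·(t + 3)(t + 2)(t - 1/2)
Expanding: p(t) = -4t^3 + 3t^2 - 3t + 1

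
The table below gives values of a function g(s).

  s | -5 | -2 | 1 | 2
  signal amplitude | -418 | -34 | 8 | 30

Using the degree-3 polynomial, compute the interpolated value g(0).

2

L_0(0) = (2)·(-1)·(-2)/[(-3)·(-6)·(-7)] = -2/63
L_1(0) = (5)·(-1)·(-2)/[(3)·(-3)·(-4)] = 5/18
L_2(0) = (5)·(2)·(-2)/[(6)·(3)·(-1)] = 10/9
L_3(0) = (5)·(2)·(-1)/[(7)·(4)·(1)] = -5/14
Sum: (-418)·(-2/63) + (-34)·(5/18) + 8·(10/9) + 30·(-5/14) = 2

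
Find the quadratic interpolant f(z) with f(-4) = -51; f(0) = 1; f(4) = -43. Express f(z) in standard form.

L_0(z) = z(z - 4) / [32] = (1/32)z^2 - (1/8)z
L_1(z) = (z + 4)(z - 4) / [-16] = -(1/16)z^2 + 1
L_2(z) = (z + 4)z / [32] = (1/32)z^2 + (1/8)z
f(z) = (-51)·L_0 + 1·L_1 + (-43)·L_2
  (-51)·L_0(z) = -(51/32)z^2 + (51/8)z
  1·L_1(z) = -(1/16)z^2 + 1
  (-43)·L_2(z) = -(43/32)z^2 - (43/8)z
Adding term by term: -3z^2 + z + 1

f(z) = -3z^2 + z + 1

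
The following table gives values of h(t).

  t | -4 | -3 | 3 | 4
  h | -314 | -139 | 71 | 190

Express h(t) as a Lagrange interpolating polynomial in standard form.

h(t) = 4t^3 - 4t^2 - t + 2

L_0(t) = (t + 3)(t - 3)(t - 4) / [-56] = -(1/56)t^3 + (1/14)t^2 + (9/56)t - 9/14
L_1(t) = (t + 4)(t - 3)(t - 4) / [42] = (1/42)t^3 - (1/14)t^2 - (8/21)t + 8/7
L_2(t) = (t + 4)(t + 3)(t - 4) / [-42] = -(1/42)t^3 - (1/14)t^2 + (8/21)t + 8/7
L_3(t) = (t + 4)(t + 3)(t - 3) / [56] = (1/56)t^3 + (1/14)t^2 - (9/56)t - 9/14
h(t) = (-314)·L_0 + (-139)·L_1 + 71·L_2 + 190·L_3
  (-314)·L_0(t) = (157/28)t^3 - (157/7)t^2 - (1413/28)t + 1413/7
  (-139)·L_1(t) = -(139/42)t^3 + (139/14)t^2 + (1112/21)t - 1112/7
  71·L_2(t) = -(71/42)t^3 - (71/14)t^2 + (568/21)t + 568/7
  190·L_3(t) = (95/28)t^3 + (95/7)t^2 - (855/28)t - 855/7
Adding term by term: 4t^3 - 4t^2 - t + 2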